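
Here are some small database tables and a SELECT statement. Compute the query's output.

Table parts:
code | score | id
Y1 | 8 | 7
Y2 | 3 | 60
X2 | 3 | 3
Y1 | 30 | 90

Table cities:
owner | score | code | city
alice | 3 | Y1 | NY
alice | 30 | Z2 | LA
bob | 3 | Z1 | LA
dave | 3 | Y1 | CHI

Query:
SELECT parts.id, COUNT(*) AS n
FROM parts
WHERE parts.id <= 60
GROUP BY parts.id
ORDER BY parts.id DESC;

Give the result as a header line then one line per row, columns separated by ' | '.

After WHERE (3 rows):
parts.code | parts.score | parts.id
Y1 | 8 | 7
Y2 | 3 | 60
X2 | 3 | 3
After GROUP BY (3 rows):
parts.id | n
7 | 1
60 | 1
3 | 1
After ORDER BY (3 rows):
parts.id | n
60 | 1
7 | 1
3 | 1

== RESULT ==
parts.id | n
60 | 1
7 | 1
3 | 1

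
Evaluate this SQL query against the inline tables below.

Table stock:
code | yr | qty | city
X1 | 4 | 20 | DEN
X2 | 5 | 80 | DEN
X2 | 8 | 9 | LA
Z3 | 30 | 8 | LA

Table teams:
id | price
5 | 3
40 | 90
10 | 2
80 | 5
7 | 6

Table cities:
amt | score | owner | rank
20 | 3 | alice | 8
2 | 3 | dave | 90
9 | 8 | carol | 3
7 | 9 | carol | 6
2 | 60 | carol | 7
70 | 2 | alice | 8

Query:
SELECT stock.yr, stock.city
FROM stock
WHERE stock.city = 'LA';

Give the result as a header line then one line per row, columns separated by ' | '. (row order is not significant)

After WHERE (2 rows):
stock.code | stock.yr | stock.qty | stock.city
X2 | 8 | 9 | LA
Z3 | 30 | 8 | LA
After SELECT (2 rows):
stock.yr | stock.city
8 | LA
30 | LA

== RESULT ==
stock.yr | stock.city
8 | LA
30 | LA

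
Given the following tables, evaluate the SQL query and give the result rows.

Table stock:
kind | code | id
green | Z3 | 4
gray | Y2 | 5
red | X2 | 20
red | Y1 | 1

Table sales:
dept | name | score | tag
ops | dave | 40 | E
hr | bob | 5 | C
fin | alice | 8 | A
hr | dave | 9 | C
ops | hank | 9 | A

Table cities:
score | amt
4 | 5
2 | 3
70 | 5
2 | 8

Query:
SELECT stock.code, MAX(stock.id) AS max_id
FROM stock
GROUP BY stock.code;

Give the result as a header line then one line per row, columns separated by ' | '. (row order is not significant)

After GROUP BY (4 rows):
stock.code | max_id
Z3 | 4
Y2 | 5
X2 | 20
Y1 | 1

== RESULT ==
stock.code | max_id
Z3 | 4
Y2 | 5
X2 | 20
Y1 | 1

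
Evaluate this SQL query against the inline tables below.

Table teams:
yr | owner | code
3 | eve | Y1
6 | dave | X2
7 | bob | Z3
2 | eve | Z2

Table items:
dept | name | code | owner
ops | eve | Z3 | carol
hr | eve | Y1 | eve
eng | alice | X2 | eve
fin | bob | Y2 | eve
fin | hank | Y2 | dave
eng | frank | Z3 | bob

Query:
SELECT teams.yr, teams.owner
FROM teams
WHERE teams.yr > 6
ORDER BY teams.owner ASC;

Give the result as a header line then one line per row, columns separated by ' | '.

== RESULT ==
teams.yr | teams.owner
7 | bob

Derivation:
After WHERE (1 rows):
teams.yr | teams.owner | teams.code
7 | bob | Z3
After SELECT (1 rows):
teams.yr | teams.owner
7 | bob
After ORDER BY (1 rows):
teams.yr | teams.owner
7 | bob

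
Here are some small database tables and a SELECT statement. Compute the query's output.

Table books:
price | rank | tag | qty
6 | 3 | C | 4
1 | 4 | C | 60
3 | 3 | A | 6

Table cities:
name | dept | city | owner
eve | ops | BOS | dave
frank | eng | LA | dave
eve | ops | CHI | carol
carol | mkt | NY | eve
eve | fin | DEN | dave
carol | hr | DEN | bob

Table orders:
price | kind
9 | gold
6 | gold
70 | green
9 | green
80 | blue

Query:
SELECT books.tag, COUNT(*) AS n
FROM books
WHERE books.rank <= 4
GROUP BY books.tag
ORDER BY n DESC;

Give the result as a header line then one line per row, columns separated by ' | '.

== RESULT ==
books.tag | n
C | 2
A | 1

Derivation:
After WHERE (3 rows):
books.price | books.rank | books.tag | books.qty
6 | 3 | C | 4
1 | 4 | C | 60
3 | 3 | A | 6
After GROUP BY (2 rows):
books.tag | n
C | 2
A | 1
After ORDER BY (2 rows):
books.tag | n
C | 2
A | 1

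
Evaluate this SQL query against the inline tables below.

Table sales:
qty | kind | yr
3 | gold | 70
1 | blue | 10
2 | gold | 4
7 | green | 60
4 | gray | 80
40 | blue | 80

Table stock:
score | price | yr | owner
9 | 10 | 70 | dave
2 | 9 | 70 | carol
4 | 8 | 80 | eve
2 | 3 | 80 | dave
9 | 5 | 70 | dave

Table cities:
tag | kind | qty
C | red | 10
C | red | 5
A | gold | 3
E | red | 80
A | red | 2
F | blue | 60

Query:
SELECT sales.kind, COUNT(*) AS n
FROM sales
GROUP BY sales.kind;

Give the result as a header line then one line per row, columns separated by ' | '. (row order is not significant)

After GROUP BY (4 rows):
sales.kind | n
gold | 2
blue | 2
green | 1
gray | 1

== RESULT ==
sales.kind | n
gold | 2
blue | 2
green | 1
gray | 1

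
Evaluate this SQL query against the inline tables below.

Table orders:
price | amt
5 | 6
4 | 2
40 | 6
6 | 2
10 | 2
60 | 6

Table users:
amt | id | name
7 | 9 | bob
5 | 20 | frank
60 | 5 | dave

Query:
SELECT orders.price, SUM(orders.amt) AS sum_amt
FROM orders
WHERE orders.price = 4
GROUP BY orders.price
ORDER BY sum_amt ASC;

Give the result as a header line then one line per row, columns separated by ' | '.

== RESULT ==
orders.price | sum_amt
4 | 2

Derivation:
After WHERE (1 rows):
orders.price | orders.amt
4 | 2
After GROUP BY (1 rows):
orders.price | sum_amt
4 | 2
After ORDER BY (1 rows):
orders.price | sum_amt
4 | 2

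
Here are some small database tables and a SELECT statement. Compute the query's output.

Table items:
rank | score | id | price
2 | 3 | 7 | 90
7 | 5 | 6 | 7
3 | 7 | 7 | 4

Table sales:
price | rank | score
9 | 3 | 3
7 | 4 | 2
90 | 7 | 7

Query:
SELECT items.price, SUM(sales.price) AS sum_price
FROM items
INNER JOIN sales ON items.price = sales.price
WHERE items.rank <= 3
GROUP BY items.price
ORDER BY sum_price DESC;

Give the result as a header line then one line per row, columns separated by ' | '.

After JOIN sales (2 rows):
items.rank | items.score | items.id | items.price | sales.price | sales.rank | sales.score
2 | 3 | 7 | 90 | 90 | 7 | 7
7 | 5 | 6 | 7 | 7 | 4 | 2
After WHERE (1 rows):
items.rank | items.score | items.id | items.price | sales.price | sales.rank | sales.score
2 | 3 | 7 | 90 | 90 | 7 | 7
After GROUP BY (1 rows):
items.price | sum_price
90 | 90
After ORDER BY (1 rows):
items.price | sum_price
90 | 90

== RESULT ==
items.price | sum_price
90 | 90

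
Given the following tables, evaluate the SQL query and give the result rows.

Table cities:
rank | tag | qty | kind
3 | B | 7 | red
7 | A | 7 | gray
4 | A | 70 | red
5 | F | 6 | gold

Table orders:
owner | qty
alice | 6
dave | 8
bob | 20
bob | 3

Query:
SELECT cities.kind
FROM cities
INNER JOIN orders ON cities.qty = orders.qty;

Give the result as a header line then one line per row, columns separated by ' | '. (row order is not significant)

== RESULT ==
cities.kind
gold

Derivation:
After JOIN orders (1 rows):
cities.rank | cities.tag | cities.qty | cities.kind | orders.owner | orders.qty
5 | F | 6 | gold | alice | 6
After SELECT (1 rows):
cities.kind
gold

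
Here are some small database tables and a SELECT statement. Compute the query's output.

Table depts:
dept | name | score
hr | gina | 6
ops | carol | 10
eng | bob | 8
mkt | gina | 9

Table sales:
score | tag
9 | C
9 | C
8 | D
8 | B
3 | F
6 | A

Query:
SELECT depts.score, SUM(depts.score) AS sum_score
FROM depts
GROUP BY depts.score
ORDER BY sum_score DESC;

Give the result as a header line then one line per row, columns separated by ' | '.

After GROUP BY (4 rows):
depts.score | sum_score
6 | 6
10 | 10
8 | 8
9 | 9
After ORDER BY (4 rows):
depts.score | sum_score
10 | 10
9 | 9
8 | 8
6 | 6

== RESULT ==
depts.score | sum_score
10 | 10
9 | 9
8 | 8
6 | 6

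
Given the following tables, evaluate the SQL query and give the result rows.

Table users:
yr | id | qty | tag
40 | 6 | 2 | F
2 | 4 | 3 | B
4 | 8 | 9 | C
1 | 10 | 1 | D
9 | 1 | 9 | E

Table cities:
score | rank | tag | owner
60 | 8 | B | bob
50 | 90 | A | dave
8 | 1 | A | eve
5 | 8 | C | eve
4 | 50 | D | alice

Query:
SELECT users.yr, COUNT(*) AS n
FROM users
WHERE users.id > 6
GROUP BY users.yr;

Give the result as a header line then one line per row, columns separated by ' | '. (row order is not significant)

After WHERE (2 rows):
users.yr | users.id | users.qty | users.tag
4 | 8 | 9 | C
1 | 10 | 1 | D
After GROUP BY (2 rows):
users.yr | n
4 | 1
1 | 1

== RESULT ==
users.yr | n
4 | 1
1 | 1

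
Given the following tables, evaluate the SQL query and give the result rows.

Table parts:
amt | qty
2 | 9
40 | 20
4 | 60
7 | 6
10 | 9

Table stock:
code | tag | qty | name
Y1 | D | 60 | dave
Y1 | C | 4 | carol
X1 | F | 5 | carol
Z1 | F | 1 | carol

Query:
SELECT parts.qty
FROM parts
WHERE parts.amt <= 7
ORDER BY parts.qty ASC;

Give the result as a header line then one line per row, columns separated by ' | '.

== RESULT ==
parts.qty
6
9
60

Derivation:
After WHERE (3 rows):
parts.amt | parts.qty
2 | 9
4 | 60
7 | 6
After SELECT (3 rows):
parts.qty
9
60
6
After ORDER BY (3 rows):
parts.qty
6
9
60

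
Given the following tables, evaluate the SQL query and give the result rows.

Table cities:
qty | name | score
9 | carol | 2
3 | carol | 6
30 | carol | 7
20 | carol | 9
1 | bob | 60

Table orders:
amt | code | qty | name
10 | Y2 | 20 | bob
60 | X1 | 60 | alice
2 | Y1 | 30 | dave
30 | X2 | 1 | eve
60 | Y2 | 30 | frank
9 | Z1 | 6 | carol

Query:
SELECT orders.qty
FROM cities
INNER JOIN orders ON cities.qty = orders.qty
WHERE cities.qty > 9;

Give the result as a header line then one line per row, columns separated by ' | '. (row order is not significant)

== RESULT ==
orders.qty
30
30
20

Derivation:
After JOIN orders (4 rows):
cities.qty | cities.name | cities.score | orders.amt | orders.code | orders.qty | orders.name
30 | carol | 7 | 2 | Y1 | 30 | dave
30 | carol | 7 | 60 | Y2 | 30 | frank
20 | carol | 9 | 10 | Y2 | 20 | bob
1 | bob | 60 | 30 | X2 | 1 | eve
After WHERE (3 rows):
cities.qty | cities.name | cities.score | orders.amt | orders.code | orders.qty | orders.name
30 | carol | 7 | 2 | Y1 | 30 | dave
30 | carol | 7 | 60 | Y2 | 30 | frank
20 | carol | 9 | 10 | Y2 | 20 | bob
After SELECT (3 rows):
orders.qty
30
30
20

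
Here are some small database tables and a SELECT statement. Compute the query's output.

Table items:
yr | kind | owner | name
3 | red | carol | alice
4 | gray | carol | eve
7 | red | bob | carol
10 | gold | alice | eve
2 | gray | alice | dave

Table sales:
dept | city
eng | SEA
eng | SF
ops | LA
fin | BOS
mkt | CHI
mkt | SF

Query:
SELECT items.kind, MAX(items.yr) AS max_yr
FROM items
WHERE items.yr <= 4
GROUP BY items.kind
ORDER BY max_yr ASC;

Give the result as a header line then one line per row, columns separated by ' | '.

After WHERE (3 rows):
items.yr | items.kind | items.owner | items.name
3 | red | carol | alice
4 | gray | carol | eve
2 | gray | alice | dave
After GROUP BY (2 rows):
items.kind | max_yr
red | 3
gray | 4
After ORDER BY (2 rows):
items.kind | max_yr
red | 3
gray | 4

== RESULT ==
items.kind | max_yr
red | 3
gray | 4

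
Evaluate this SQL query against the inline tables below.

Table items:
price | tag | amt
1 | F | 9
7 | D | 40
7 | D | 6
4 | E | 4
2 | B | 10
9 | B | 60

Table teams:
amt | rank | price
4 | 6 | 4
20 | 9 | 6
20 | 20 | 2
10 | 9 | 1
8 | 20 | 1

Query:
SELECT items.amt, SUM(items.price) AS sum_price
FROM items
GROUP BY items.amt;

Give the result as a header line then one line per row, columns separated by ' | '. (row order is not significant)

== RESULT ==
items.amt | sum_price
9 | 1
40 | 7
6 | 7
4 | 4
10 | 2
60 | 9

Derivation:
After GROUP BY (6 rows):
items.amt | sum_price
9 | 1
40 | 7
6 | 7
4 | 4
10 | 2
60 | 9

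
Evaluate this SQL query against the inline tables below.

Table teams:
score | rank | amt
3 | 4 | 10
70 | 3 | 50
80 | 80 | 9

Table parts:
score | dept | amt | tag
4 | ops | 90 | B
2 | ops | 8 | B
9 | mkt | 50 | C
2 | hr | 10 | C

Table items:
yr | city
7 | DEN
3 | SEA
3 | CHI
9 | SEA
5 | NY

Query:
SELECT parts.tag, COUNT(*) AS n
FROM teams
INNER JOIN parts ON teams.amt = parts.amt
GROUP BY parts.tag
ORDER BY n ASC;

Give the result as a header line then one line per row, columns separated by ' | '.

After JOIN parts (2 rows):
teams.score | teams.rank | teams.amt | parts.score | parts.dept | parts.amt | parts.tag
3 | 4 | 10 | 2 | hr | 10 | C
70 | 3 | 50 | 9 | mkt | 50 | C
After GROUP BY (1 rows):
parts.tag | n
C | 2
After ORDER BY (1 rows):
parts.tag | n
C | 2

== RESULT ==
parts.tag | n
C | 2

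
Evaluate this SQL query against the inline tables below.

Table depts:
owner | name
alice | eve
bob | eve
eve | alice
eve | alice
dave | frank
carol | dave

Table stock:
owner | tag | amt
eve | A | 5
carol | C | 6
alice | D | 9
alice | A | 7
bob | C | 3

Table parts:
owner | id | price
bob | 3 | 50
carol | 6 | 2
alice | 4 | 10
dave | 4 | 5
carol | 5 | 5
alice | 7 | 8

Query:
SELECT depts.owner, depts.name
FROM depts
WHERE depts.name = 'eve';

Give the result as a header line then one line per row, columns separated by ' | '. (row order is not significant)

After WHERE (2 rows):
depts.owner | depts.name
alice | eve
bob | eve
After SELECT (2 rows):
depts.owner | depts.name
alice | eve
bob | eve

== RESULT ==
depts.owner | depts.name
alice | eve
bob | eve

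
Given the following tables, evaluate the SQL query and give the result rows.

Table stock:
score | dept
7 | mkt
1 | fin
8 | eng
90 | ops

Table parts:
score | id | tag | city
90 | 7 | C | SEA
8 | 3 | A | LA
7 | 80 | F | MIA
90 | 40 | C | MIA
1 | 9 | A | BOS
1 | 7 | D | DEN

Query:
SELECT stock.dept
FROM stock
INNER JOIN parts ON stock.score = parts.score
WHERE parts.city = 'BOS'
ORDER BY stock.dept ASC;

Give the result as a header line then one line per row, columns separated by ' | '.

== RESULT ==
stock.dept
fin

Derivation:
After JOIN parts (6 rows):
stock.score | stock.dept | parts.score | parts.id | parts.tag | parts.city
7 | mkt | 7 | 80 | F | MIA
1 | fin | 1 | 9 | A | BOS
1 | fin | 1 | 7 | D | DEN
8 | eng | 8 | 3 | A | LA
90 | ops | 90 | 7 | C | SEA
90 | ops | 90 | 40 | C | MIA
After WHERE (1 rows):
stock.score | stock.dept | parts.score | parts.id | parts.tag | parts.city
1 | fin | 1 | 9 | A | BOS
After SELECT (1 rows):
stock.dept
fin
After ORDER BY (1 rows):
stock.dept
fin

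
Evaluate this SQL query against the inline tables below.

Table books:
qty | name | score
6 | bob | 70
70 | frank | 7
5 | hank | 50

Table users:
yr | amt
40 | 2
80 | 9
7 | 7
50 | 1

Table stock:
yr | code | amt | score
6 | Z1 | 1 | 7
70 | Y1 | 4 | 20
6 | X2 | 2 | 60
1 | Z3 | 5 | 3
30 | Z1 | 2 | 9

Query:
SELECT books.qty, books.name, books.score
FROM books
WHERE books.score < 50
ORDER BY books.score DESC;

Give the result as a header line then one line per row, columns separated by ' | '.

== RESULT ==
books.qty | books.name | books.score
70 | frank | 7

Derivation:
After WHERE (1 rows):
books.qty | books.name | books.score
70 | frank | 7
After SELECT (1 rows):
books.qty | books.name | books.score
70 | frank | 7
After ORDER BY (1 rows):
books.qty | books.name | books.score
70 | frank | 7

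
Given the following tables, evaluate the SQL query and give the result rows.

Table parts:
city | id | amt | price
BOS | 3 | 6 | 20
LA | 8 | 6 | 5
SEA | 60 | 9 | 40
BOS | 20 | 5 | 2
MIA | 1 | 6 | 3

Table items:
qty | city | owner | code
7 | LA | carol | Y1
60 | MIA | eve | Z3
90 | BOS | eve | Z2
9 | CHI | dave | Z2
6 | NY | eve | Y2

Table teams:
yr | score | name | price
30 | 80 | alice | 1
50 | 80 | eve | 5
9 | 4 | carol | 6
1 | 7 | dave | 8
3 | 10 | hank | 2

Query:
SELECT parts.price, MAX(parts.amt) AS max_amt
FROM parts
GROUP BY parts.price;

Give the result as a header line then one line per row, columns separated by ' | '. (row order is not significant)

After GROUP BY (5 rows):
parts.price | max_amt
20 | 6
5 | 6
40 | 9
2 | 5
3 | 6

== RESULT ==
parts.price | max_amt
20 | 6
5 | 6
40 | 9
2 | 5
3 | 6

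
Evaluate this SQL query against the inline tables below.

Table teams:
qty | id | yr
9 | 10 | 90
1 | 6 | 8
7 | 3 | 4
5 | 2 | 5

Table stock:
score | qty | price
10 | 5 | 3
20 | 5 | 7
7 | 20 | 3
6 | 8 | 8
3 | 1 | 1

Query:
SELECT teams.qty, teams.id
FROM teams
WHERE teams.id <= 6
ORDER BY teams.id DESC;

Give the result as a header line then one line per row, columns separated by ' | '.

After WHERE (3 rows):
teams.qty | teams.id | teams.yr
1 | 6 | 8
7 | 3 | 4
5 | 2 | 5
After SELECT (3 rows):
teams.qty | teams.id
1 | 6
7 | 3
5 | 2
After ORDER BY (3 rows):
teams.qty | teams.id
1 | 6
7 | 3
5 | 2

== RESULT ==
teams.qty | teams.id
1 | 6
7 | 3
5 | 2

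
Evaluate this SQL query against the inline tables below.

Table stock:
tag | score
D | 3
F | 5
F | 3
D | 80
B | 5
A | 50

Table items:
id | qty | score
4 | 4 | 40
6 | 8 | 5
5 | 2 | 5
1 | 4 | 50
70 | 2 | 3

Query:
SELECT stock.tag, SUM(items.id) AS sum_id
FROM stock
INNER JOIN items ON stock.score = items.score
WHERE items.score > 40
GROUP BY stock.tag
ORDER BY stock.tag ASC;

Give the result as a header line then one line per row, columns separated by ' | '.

After JOIN items (7 rows):
stock.tag | stock.score | items.id | items.qty | items.score
D | 3 | 70 | 2 | 3
F | 5 | 6 | 8 | 5
F | 5 | 5 | 2 | 5
F | 3 | 70 | 2 | 3
B | 5 | 6 | 8 | 5
B | 5 | 5 | 2 | 5
A | 50 | 1 | 4 | 50
After WHERE (1 rows):
stock.tag | stock.score | items.id | items.qty | items.score
A | 50 | 1 | 4 | 50
After GROUP BY (1 rows):
stock.tag | sum_id
A | 1
After ORDER BY (1 rows):
stock.tag | sum_id
A | 1

== RESULT ==
stock.tag | sum_id
A | 1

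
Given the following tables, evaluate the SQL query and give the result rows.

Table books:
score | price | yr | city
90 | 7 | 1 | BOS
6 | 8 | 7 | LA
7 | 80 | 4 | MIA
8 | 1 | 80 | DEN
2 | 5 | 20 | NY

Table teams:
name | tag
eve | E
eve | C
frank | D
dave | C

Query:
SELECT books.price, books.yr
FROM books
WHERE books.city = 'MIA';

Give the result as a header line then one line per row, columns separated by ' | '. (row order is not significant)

After WHERE (1 rows):
books.score | books.price | books.yr | books.city
7 | 80 | 4 | MIA
After SELECT (1 rows):
books.price | books.yr
80 | 4

== RESULT ==
books.price | books.yr
80 | 4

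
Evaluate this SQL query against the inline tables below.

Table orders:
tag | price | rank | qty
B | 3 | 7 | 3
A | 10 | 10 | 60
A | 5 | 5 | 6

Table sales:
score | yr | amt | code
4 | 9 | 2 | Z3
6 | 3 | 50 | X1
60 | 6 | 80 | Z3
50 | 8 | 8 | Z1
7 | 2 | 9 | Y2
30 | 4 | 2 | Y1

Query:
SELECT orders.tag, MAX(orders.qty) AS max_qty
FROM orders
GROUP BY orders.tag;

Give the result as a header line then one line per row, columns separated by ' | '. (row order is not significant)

After GROUP BY (2 rows):
orders.tag | max_qty
B | 3
A | 60

== RESULT ==
orders.tag | max_qty
B | 3
A | 60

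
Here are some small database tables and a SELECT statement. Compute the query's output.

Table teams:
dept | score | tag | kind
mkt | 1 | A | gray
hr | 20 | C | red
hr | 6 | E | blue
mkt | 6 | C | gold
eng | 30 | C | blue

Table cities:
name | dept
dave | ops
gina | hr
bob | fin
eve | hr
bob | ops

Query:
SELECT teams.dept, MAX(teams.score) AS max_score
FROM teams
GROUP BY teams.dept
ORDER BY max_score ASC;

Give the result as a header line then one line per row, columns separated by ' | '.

After GROUP BY (3 rows):
teams.dept | max_score
mkt | 6
hr | 20
eng | 30
After ORDER BY (3 rows):
teams.dept | max_score
mkt | 6
hr | 20
eng | 30

== RESULT ==
teams.dept | max_score
mkt | 6
hr | 20
eng | 30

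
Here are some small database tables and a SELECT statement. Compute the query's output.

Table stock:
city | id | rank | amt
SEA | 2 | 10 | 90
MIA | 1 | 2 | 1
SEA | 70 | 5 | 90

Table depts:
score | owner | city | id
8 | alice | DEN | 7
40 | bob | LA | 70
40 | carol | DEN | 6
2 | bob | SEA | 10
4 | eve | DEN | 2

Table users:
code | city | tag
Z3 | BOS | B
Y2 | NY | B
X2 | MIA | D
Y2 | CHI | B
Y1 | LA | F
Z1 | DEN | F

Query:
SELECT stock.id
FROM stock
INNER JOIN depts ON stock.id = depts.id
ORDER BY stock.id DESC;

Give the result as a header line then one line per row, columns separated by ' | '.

== RESULT ==
stock.id
70
2

Derivation:
After JOIN depts (2 rows):
stock.city | stock.id | stock.rank | stock.amt | depts.score | depts.owner | depts.city | depts.id
SEA | 2 | 10 | 90 | 4 | eve | DEN | 2
SEA | 70 | 5 | 90 | 40 | bob | LA | 70
After SELECT (2 rows):
stock.id
2
70
After ORDER BY (2 rows):
stock.id
70
2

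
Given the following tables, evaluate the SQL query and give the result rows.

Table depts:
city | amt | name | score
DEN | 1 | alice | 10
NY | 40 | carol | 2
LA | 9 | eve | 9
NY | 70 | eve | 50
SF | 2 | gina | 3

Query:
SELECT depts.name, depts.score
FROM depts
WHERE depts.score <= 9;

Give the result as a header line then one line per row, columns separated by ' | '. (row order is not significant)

== RESULT ==
depts.name | depts.score
carol | 2
eve | 9
gina | 3

Derivation:
After WHERE (3 rows):
depts.city | depts.amt | depts.name | depts.score
NY | 40 | carol | 2
LA | 9 | eve | 9
SF | 2 | gina | 3
After SELECT (3 rows):
depts.name | depts.score
carol | 2
eve | 9
gina | 3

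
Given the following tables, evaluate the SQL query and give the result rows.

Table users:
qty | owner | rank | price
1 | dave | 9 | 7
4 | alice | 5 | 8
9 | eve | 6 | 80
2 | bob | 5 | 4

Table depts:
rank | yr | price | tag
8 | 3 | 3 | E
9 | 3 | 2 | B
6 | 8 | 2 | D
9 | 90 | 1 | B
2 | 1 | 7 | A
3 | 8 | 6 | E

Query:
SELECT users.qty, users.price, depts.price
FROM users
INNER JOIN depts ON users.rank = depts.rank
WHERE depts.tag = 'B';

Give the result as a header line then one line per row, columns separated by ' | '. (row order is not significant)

== RESULT ==
users.qty | users.price | depts.price
1 | 7 | 2
1 | 7 | 1

Derivation:
After JOIN depts (3 rows):
users.qty | users.owner | users.rank | users.price | depts.rank | depts.yr | depts.price | depts.tag
1 | dave | 9 | 7 | 9 | 3 | 2 | B
1 | dave | 9 | 7 | 9 | 90 | 1 | B
9 | eve | 6 | 80 | 6 | 8 | 2 | D
After WHERE (2 rows):
users.qty | users.owner | users.rank | users.price | depts.rank | depts.yr | depts.price | depts.tag
1 | dave | 9 | 7 | 9 | 3 | 2 | B
1 | dave | 9 | 7 | 9 | 90 | 1 | B
After SELECT (2 rows):
users.qty | users.price | depts.price
1 | 7 | 2
1 | 7 | 1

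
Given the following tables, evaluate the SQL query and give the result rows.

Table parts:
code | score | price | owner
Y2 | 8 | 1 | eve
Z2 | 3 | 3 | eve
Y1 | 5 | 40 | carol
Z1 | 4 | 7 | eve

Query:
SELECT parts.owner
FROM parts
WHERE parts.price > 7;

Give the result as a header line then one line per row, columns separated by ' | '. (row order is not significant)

After WHERE (1 rows):
parts.code | parts.score | parts.price | parts.owner
Y1 | 5 | 40 | carol
After SELECT (1 rows):
parts.owner
carol

== RESULT ==
parts.owner
carol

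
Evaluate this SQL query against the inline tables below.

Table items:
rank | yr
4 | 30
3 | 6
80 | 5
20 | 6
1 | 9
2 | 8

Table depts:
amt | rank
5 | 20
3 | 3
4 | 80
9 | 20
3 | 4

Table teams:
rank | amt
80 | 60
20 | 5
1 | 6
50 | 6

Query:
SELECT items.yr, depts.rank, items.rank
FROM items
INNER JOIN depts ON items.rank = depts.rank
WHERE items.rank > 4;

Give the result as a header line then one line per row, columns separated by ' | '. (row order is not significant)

== RESULT ==
items.yr | depts.rank | items.rank
5 | 80 | 80
6 | 20 | 20
6 | 20 | 20

Derivation:
After JOIN depts (5 rows):
items.rank | items.yr | depts.amt | depts.rank
4 | 30 | 3 | 4
3 | 6 | 3 | 3
80 | 5 | 4 | 80
20 | 6 | 5 | 20
20 | 6 | 9 | 20
After WHERE (3 rows):
items.rank | items.yr | depts.amt | depts.rank
80 | 5 | 4 | 80
20 | 6 | 5 | 20
20 | 6 | 9 | 20
After SELECT (3 rows):
items.yr | depts.rank | items.rank
5 | 80 | 80
6 | 20 | 20
6 | 20 | 20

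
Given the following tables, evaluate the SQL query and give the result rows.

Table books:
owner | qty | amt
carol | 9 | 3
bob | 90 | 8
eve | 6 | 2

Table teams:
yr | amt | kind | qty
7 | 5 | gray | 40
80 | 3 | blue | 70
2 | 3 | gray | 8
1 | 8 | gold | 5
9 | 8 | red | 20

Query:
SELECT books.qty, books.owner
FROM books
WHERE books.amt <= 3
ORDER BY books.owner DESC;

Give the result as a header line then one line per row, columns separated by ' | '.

== RESULT ==
books.qty | books.owner
6 | eve
9 | carol

Derivation:
After WHERE (2 rows):
books.owner | books.qty | books.amt
carol | 9 | 3
eve | 6 | 2
After SELECT (2 rows):
books.qty | books.owner
9 | carol
6 | eve
After ORDER BY (2 rows):
books.qty | books.owner
6 | eve
9 | carol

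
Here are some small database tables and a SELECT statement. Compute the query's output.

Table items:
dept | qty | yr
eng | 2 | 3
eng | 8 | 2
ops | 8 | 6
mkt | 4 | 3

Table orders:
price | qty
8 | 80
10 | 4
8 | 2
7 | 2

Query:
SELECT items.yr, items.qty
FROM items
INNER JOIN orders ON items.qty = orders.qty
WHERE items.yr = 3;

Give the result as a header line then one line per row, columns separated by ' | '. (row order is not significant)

After JOIN orders (3 rows):
items.dept | items.qty | items.yr | orders.price | orders.qty
eng | 2 | 3 | 8 | 2
eng | 2 | 3 | 7 | 2
mkt | 4 | 3 | 10 | 4
After WHERE (3 rows):
items.dept | items.qty | items.yr | orders.price | orders.qty
eng | 2 | 3 | 8 | 2
eng | 2 | 3 | 7 | 2
mkt | 4 | 3 | 10 | 4
After SELECT (3 rows):
items.yr | items.qty
3 | 2
3 | 2
3 | 4

== RESULT ==
items.yr | items.qty
3 | 2
3 | 2
3 | 4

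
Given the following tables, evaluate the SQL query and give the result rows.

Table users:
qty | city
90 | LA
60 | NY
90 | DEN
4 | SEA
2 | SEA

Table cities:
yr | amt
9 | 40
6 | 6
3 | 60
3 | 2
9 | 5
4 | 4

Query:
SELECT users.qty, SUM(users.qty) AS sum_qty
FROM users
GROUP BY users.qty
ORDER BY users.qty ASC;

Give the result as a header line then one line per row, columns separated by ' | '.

After GROUP BY (4 rows):
users.qty | sum_qty
90 | 180
60 | 60
4 | 4
2 | 2
After ORDER BY (4 rows):
users.qty | sum_qty
2 | 2
4 | 4
60 | 60
90 | 180

== RESULT ==
users.qty | sum_qty
2 | 2
4 | 4
60 | 60
90 | 180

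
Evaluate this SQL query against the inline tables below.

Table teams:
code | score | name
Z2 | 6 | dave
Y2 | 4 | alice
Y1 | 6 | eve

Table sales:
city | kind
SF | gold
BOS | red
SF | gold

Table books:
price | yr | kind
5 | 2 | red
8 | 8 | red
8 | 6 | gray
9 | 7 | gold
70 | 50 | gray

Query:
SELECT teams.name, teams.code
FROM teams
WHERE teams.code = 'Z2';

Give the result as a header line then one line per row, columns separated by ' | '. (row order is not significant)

After WHERE (1 rows):
teams.code | teams.score | teams.name
Z2 | 6 | dave
After SELECT (1 rows):
teams.name | teams.code
dave | Z2

== RESULT ==
teams.name | teams.code
dave | Z2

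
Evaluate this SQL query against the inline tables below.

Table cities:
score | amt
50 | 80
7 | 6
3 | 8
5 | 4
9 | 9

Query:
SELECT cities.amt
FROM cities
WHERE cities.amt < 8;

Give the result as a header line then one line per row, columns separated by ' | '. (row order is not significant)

== RESULT ==
cities.amt
6
4

Derivation:
After WHERE (2 rows):
cities.score | cities.amt
7 | 6
5 | 4
After SELECT (2 rows):
cities.amt
6
4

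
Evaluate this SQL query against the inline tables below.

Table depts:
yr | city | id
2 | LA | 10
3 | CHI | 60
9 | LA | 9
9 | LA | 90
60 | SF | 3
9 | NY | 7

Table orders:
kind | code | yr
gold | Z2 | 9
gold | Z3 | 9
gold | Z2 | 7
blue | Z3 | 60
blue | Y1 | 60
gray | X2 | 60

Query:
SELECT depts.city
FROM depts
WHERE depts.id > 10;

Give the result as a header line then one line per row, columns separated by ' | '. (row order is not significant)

After WHERE (2 rows):
depts.yr | depts.city | depts.id
3 | CHI | 60
9 | LA | 90
After SELECT (2 rows):
depts.city
CHI
LA

== RESULT ==
depts.city
CHI
LA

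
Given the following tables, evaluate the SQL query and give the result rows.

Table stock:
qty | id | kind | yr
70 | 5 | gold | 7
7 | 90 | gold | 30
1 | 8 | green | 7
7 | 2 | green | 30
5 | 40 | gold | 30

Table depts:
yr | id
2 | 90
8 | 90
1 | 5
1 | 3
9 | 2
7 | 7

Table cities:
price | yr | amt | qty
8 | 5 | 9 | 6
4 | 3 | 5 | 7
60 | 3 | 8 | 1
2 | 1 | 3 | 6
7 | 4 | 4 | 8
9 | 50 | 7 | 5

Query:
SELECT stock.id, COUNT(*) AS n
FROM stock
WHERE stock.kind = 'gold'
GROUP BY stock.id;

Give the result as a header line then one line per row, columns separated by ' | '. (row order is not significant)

== RESULT ==
stock.id | n
5 | 1
90 | 1
40 | 1

Derivation:
After WHERE (3 rows):
stock.qty | stock.id | stock.kind | stock.yr
70 | 5 | gold | 7
7 | 90 | gold | 30
5 | 40 | gold | 30
After GROUP BY (3 rows):
stock.id | n
5 | 1
90 | 1
40 | 1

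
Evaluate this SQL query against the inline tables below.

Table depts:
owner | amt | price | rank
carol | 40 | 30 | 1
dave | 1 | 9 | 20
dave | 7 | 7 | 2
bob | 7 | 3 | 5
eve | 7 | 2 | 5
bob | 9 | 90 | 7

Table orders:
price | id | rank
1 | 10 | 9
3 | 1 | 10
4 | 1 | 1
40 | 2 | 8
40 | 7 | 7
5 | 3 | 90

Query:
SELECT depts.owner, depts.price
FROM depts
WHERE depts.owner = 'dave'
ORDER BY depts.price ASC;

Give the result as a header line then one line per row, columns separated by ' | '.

== RESULT ==
depts.owner | depts.price
dave | 7
dave | 9

Derivation:
After WHERE (2 rows):
depts.owner | depts.amt | depts.price | depts.rank
dave | 1 | 9 | 20
dave | 7 | 7 | 2
After SELECT (2 rows):
depts.owner | depts.price
dave | 9
dave | 7
After ORDER BY (2 rows):
depts.owner | depts.price
dave | 7
dave | 9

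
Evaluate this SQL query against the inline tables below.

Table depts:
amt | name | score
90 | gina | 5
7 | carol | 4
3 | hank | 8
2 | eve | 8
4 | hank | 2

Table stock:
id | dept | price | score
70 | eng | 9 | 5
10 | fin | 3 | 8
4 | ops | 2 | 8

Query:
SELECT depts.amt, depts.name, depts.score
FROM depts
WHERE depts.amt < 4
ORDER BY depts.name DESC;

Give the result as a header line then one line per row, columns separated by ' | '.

After WHERE (2 rows):
depts.amt | depts.name | depts.score
3 | hank | 8
2 | eve | 8
After SELECT (2 rows):
depts.amt | depts.name | depts.score
3 | hank | 8
2 | eve | 8
After ORDER BY (2 rows):
depts.amt | depts.name | depts.score
3 | hank | 8
2 | eve | 8

== RESULT ==
depts.amt | depts.name | depts.score
3 | hank | 8
2 | eve | 8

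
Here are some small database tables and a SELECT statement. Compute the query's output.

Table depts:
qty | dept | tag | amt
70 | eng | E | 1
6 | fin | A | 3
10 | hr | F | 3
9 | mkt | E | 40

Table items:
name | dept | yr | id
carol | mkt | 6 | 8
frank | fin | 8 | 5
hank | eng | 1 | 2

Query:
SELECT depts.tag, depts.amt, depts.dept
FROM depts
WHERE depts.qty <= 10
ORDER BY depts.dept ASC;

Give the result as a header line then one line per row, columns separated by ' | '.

== RESULT ==
depts.tag | depts.amt | depts.dept
A | 3 | fin
F | 3 | hr
E | 40 | mkt

Derivation:
After WHERE (3 rows):
depts.qty | depts.dept | depts.tag | depts.amt
6 | fin | A | 3
10 | hr | F | 3
9 | mkt | E | 40
After SELECT (3 rows):
depts.tag | depts.amt | depts.dept
A | 3 | fin
F | 3 | hr
E | 40 | mkt
After ORDER BY (3 rows):
depts.tag | depts.amt | depts.dept
A | 3 | fin
F | 3 | hr
E | 40 | mkt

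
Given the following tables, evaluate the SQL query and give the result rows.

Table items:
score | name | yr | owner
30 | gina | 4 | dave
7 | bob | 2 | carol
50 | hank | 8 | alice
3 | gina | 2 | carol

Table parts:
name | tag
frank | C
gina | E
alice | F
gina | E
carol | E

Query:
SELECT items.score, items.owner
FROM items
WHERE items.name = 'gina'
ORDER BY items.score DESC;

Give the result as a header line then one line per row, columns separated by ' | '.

After WHERE (2 rows):
items.score | items.name | items.yr | items.owner
30 | gina | 4 | dave
3 | gina | 2 | carol
After SELECT (2 rows):
items.score | items.owner
30 | dave
3 | carol
After ORDER BY (2 rows):
items.score | items.owner
30 | dave
3 | carol

== RESULT ==
items.score | items.owner
30 | dave
3 | carol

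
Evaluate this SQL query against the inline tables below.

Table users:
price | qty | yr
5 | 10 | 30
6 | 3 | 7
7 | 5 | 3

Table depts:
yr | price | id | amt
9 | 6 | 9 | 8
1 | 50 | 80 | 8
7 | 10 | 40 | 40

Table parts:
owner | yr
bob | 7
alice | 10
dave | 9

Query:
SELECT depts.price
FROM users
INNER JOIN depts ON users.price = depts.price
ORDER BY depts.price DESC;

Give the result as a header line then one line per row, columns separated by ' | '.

== RESULT ==
depts.price
6

Derivation:
After JOIN depts (1 rows):
users.price | users.qty | users.yr | depts.yr | depts.price | depts.id | depts.amt
6 | 3 | 7 | 9 | 6 | 9 | 8
After SELECT (1 rows):
depts.price
6
After ORDER BY (1 rows):
depts.price
6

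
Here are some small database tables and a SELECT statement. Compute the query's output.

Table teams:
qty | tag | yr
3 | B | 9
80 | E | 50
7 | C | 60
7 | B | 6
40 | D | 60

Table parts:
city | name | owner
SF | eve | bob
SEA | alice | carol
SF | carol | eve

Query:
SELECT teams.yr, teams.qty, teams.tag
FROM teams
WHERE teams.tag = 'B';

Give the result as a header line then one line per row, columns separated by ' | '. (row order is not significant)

== RESULT ==
teams.yr | teams.qty | teams.tag
9 | 3 | B
6 | 7 | B

Derivation:
After WHERE (2 rows):
teams.qty | teams.tag | teams.yr
3 | B | 9
7 | B | 6
After SELECT (2 rows):
teams.yr | teams.qty | teams.tag
9 | 3 | B
6 | 7 | B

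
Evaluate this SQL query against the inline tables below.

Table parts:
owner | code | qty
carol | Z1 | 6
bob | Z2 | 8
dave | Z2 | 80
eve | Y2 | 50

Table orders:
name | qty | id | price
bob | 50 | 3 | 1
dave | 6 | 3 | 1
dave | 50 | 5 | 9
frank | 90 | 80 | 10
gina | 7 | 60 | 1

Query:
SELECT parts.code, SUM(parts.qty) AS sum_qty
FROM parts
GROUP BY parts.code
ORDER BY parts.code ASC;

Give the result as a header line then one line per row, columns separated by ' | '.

After GROUP BY (3 rows):
parts.code | sum_qty
Z1 | 6
Z2 | 88
Y2 | 50
After ORDER BY (3 rows):
parts.code | sum_qty
Y2 | 50
Z1 | 6
Z2 | 88

== RESULT ==
parts.code | sum_qty
Y2 | 50
Z1 | 6
Z2 | 88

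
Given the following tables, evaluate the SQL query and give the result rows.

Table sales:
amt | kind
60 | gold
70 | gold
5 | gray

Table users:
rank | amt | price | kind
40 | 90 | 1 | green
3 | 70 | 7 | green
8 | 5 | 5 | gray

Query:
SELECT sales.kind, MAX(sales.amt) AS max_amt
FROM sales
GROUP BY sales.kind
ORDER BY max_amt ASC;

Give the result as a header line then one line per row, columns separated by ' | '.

== RESULT ==
sales.kind | max_amt
gray | 5
gold | 70

Derivation:
After GROUP BY (2 rows):
sales.kind | max_amt
gold | 70
gray | 5
After ORDER BY (2 rows):
sales.kind | max_amt
gray | 5
gold | 70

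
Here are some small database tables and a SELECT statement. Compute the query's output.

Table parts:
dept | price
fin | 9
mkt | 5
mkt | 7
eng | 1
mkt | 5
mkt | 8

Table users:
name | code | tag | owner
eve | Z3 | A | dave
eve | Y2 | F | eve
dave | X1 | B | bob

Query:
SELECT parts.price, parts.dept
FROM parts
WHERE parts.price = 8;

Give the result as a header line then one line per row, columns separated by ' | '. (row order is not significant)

== RESULT ==
parts.price | parts.dept
8 | mkt

Derivation:
After WHERE (1 rows):
parts.dept | parts.price
mkt | 8
After SELECT (1 rows):
parts.price | parts.dept
8 | mkt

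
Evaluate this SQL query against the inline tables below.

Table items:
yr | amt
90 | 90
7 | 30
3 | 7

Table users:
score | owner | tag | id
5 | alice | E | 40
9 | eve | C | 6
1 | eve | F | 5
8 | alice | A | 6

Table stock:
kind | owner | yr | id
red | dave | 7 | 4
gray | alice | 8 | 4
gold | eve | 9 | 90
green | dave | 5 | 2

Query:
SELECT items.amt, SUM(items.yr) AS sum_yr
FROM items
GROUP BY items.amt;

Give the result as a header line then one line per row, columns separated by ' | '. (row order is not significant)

After GROUP BY (3 rows):
items.amt | sum_yr
90 | 90
30 | 7
7 | 3

== RESULT ==
items.amt | sum_yr
90 | 90
30 | 7
7 | 3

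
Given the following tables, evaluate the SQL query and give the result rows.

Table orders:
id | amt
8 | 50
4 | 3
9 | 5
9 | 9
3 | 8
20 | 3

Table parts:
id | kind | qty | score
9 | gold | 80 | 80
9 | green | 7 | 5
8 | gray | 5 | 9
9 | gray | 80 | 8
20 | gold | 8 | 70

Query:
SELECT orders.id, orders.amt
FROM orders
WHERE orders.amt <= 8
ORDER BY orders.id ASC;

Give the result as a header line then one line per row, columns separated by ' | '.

After WHERE (4 rows):
orders.id | orders.amt
4 | 3
9 | 5
3 | 8
20 | 3
After SELECT (4 rows):
orders.id | orders.amt
4 | 3
9 | 5
3 | 8
20 | 3
After ORDER BY (4 rows):
orders.id | orders.amt
3 | 8
4 | 3
9 | 5
20 | 3

== RESULT ==
orders.id | orders.amt
3 | 8
4 | 3
9 | 5
20 | 3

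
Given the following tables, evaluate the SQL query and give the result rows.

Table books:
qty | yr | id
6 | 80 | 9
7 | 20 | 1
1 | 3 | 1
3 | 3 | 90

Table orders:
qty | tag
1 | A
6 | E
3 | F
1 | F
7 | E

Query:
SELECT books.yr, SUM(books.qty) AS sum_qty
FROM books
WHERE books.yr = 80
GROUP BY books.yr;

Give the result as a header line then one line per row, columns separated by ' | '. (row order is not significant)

After WHERE (1 rows):
books.qty | books.yr | books.id
6 | 80 | 9
After GROUP BY (1 rows):
books.yr | sum_qty
80 | 6

== RESULT ==
books.yr | sum_qty
80 | 6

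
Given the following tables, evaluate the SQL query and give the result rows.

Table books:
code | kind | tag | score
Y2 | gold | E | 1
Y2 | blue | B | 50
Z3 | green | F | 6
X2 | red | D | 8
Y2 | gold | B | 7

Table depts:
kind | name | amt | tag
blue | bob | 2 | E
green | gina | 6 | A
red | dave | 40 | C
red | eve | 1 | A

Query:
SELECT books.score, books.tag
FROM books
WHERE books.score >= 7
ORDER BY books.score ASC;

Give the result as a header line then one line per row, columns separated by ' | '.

After WHERE (3 rows):
books.code | books.kind | books.tag | books.score
Y2 | blue | B | 50
X2 | red | D | 8
Y2 | gold | B | 7
After SELECT (3 rows):
books.score | books.tag
50 | B
8 | D
7 | B
After ORDER BY (3 rows):
books.score | books.tag
7 | B
8 | D
50 | B

== RESULT ==
books.score | books.tag
7 | B
8 | D
50 | B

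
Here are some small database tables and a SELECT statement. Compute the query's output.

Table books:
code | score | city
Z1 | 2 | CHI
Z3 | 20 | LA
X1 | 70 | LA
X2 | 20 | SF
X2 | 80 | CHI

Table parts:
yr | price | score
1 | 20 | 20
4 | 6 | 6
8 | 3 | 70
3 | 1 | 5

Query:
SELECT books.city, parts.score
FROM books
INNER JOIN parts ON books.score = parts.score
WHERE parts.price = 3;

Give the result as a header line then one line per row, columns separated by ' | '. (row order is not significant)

== RESULT ==
books.city | parts.score
LA | 70

Derivation:
After JOIN parts (3 rows):
books.code | books.score | books.city | parts.yr | parts.price | parts.score
Z3 | 20 | LA | 1 | 20 | 20
X1 | 70 | LA | 8 | 3 | 70
X2 | 20 | SF | 1 | 20 | 20
After WHERE (1 rows):
books.code | books.score | books.city | parts.yr | parts.price | parts.score
X1 | 70 | LA | 8 | 3 | 70
After SELECT (1 rows):
books.city | parts.score
LA | 70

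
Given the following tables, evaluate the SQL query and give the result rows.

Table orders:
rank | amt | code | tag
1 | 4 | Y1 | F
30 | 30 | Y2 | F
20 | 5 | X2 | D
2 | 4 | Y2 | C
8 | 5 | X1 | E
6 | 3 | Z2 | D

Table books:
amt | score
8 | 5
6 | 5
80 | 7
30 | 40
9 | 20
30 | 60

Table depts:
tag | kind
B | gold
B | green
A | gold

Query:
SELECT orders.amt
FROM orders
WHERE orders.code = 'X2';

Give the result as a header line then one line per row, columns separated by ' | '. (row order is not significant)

After WHERE (1 rows):
orders.rank | orders.amt | orders.code | orders.tag
20 | 5 | X2 | D
After SELECT (1 rows):
orders.amt
5

== RESULT ==
orders.amt
5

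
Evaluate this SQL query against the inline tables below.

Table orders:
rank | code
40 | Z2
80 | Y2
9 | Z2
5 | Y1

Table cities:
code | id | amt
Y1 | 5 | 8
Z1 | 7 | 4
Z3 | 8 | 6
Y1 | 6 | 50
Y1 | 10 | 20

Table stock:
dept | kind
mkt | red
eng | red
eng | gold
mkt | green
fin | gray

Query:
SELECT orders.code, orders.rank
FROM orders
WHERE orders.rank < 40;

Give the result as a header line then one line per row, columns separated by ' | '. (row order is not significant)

== RESULT ==
orders.code | orders.rank
Z2 | 9
Y1 | 5

Derivation:
After WHERE (2 rows):
orders.rank | orders.code
9 | Z2
5 | Y1
After SELECT (2 rows):
orders.code | orders.rank
Z2 | 9
Y1 | 5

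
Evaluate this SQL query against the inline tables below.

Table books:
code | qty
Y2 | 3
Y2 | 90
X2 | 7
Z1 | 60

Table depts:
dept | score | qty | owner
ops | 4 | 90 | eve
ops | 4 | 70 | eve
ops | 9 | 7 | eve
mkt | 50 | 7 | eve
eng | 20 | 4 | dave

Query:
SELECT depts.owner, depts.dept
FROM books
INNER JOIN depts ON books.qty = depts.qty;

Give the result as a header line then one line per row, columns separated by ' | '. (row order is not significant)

After JOIN depts (3 rows):
books.code | books.qty | depts.dept | depts.score | depts.qty | depts.owner
Y2 | 90 | ops | 4 | 90 | eve
X2 | 7 | ops | 9 | 7 | eve
X2 | 7 | mkt | 50 | 7 | eve
After SELECT (3 rows):
depts.owner | depts.dept
eve | ops
eve | ops
eve | mkt

== RESULT ==
depts.owner | depts.dept
eve | ops
eve | ops
eve | mkt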